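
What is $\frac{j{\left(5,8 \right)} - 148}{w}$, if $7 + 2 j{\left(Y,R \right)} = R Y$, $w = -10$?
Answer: $\frac{263}{20} \approx 13.15$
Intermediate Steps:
$j{\left(Y,R \right)} = - \frac{7}{2} + \frac{R Y}{2}$
$\frac{j{\left(5,8 \right)} - 148}{w} = \frac{\left(- \frac{7}{2} + \frac{1}{2} \cdot 8 \cdot 5\right) - 148}{-10} = - \frac{\left(- \frac{7}{2} + 20\right) - 148}{10} = - \frac{\frac{33}{2} - 148}{10} = \left(- \frac{1}{10}\right) \left(- \frac{263}{2}\right) = \frac{263}{20}$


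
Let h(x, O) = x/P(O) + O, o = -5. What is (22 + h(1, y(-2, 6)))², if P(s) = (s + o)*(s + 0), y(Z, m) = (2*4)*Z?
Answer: 4068289/112896 ≈ 36.036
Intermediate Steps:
y(Z, m) = 8*Z
P(s) = s*(-5 + s) (P(s) = (s - 5)*(s + 0) = (-5 + s)*s = s*(-5 + s))
h(x, O) = O + x/(O*(-5 + O)) (h(x, O) = x/((O*(-5 + O))) + O = x*(1/(O*(-5 + O))) + O = x/(O*(-5 + O)) + O = O + x/(O*(-5 + O)))
(22 + h(1, y(-2, 6)))² = (22 + (8*(-2) + 1/((8*(-2))*(-5 + 8*(-2)))))² = (22 + (-16 + 1/(-16*(-5 - 16))))² = (22 + (-16 + 1*(-1/16)/(-21)))² = (22 + (-16 + 1*(-1/16)*(-1/21)))² = (22 + (-16 + 1/336))² = (22 - 5375/336)² = (2017/336)² = 4068289/112896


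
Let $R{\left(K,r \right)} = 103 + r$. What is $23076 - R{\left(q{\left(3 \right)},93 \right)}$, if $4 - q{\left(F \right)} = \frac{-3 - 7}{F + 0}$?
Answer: $22880$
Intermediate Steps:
$q{\left(F \right)} = 4 + \frac{10}{F}$ ($q{\left(F \right)} = 4 - \frac{-3 - 7}{F + 0} = 4 - - \frac{10}{F} = 4 + \frac{10}{F}$)
$23076 - R{\left(q{\left(3 \right)},93 \right)} = 23076 - \left(103 + 93\right) = 23076 - 196 = 22880$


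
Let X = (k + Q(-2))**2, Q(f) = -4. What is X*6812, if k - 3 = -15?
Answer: 1743872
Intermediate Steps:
k = -12 (k = 3 - 15 = -12)
X = 256 (X = (-12 - 4)**2 = (-16)**2 = 256)
X*6812 = 256*6812 = 1743872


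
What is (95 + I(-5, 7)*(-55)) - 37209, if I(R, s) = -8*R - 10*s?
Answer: -35464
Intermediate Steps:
I(R, s) = -10*s - 8*R
(95 + I(-5, 7)*(-55)) - 37209 = (95 + (-10*7 - 8*(-5))*(-55)) - 37209 = (95 + (-70 + 40)*(-55)) - 37209 = (95 - 30*(-55)) - 37209 = (95 + 1650) - 37209 = 1745 - 37209 = -35464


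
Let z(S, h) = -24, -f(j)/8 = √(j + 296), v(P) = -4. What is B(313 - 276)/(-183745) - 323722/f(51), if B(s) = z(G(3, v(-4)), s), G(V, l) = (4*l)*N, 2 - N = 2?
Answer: 24/183745 + 161861*√347/1388 ≈ 2172.3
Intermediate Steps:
N = 0 (N = 2 - 1*2 = 2 - 2 = 0)
G(V, l) = 0 (G(V, l) = (4*l)*0 = 0)
f(j) = -8*√(296 + j) (f(j) = -8*√(j + 296) = -8*√(296 + j))
B(s) = -24
B(313 - 276)/(-183745) - 323722/f(51) = -24/(-183745) - 323722*(-1/(8*√(296 + 51))) = -24*(-1/183745) - 323722*(-√347/2776) = 24/183745 - (-161861)*√347/1388 = 24/183745 + 161861*√347/1388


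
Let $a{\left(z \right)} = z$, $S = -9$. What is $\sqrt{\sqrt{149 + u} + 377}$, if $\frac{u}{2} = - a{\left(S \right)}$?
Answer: $\sqrt{377 + \sqrt{167}} \approx 19.746$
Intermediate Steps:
$u = 18$ ($u = 2 \left(\left(-1\right) \left(-9\right)\right) = 2 \cdot 9 = 18$)
$\sqrt{\sqrt{149 + u} + 377} = \sqrt{\sqrt{149 + 18} + 377} = \sqrt{\sqrt{167} + 377} = \sqrt{377 + \sqrt{167}}$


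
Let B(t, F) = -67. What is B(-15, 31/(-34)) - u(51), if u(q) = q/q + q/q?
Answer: -69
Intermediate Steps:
u(q) = 2 (u(q) = 1 + 1 = 2)
B(-15, 31/(-34)) - u(51) = -67 - 1*2 = -67 - 2 = -69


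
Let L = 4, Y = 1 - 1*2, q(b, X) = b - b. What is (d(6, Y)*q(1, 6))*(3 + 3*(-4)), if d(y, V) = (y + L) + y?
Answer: 0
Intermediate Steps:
q(b, X) = 0
Y = -1 (Y = 1 - 2 = -1)
d(y, V) = 4 + 2*y (d(y, V) = (y + 4) + y = (4 + y) + y = 4 + 2*y)
(d(6, Y)*q(1, 6))*(3 + 3*(-4)) = ((4 + 2*6)*0)*(3 + 3*(-4)) = ((4 + 12)*0)*(3 - 12) = (16*0)*(-9) = 0*(-9) = 0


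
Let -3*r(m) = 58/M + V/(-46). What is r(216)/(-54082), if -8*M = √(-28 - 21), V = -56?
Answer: 2/266547 + 232*I/567861 ≈ 7.5034e-6 + 0.00040855*I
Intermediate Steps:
M = -7*I/8 (M = -√(-28 - 21)/8 = -7*I/8 ≈ -0.875*I)
r(m) = -28/69 - 464*I/21 (r(m) = -(58/((-7*I/8)) - 56/(-46))/3 = -(58*(8*I/7) - 56*(-1/46))/3 = -(464*I/7 + 28/23)/3 = -(28/23 + 464*I/7)/3 = -28/69 - 464*I/21)
r(216)/(-54082) = (-28/69 - 464*I/21)/(-54082) = (-28/69 - 464*I/21)*(-1/54082) = 2/266547 + 232*I/567861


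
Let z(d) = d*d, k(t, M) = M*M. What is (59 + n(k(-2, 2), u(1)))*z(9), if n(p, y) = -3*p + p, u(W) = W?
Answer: 4131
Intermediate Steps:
k(t, M) = M²
z(d) = d²
n(p, y) = -2*p
(59 + n(k(-2, 2), u(1)))*z(9) = (59 - 2*2²)*9² = (59 - 2*4)*81 = (59 - 8)*81 = 51*81 = 4131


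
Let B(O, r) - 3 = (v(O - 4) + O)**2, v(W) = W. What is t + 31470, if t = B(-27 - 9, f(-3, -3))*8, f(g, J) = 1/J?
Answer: 77702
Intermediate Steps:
B(O, r) = 3 + (-4 + 2*O)**2 (B(O, r) = 3 + ((O - 4) + O)**2 = 3 + ((-4 + O) + O)**2 = 3 + (-4 + 2*O)**2)
t = 46232 (t = (3 + 4*(-2 + (-27 - 9))**2)*8 = (3 + 4*(-2 - 36)**2)*8 = (3 + 4*(-38)**2)*8 = (3 + 4*1444)*8 = (3 + 5776)*8 = 5779*8 = 46232)
t + 31470 = 46232 + 31470 = 77702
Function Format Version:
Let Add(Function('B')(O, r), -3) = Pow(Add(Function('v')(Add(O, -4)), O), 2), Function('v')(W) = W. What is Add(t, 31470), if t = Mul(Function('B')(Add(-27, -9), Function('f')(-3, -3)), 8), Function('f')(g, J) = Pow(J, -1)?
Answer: 77702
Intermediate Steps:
Function('B')(O, r) = Add(3, Pow(Add(-4, Mul(2, O)), 2)) (Function('B')(O, r) = Add(3, Pow(Add(Add(O, -4), O), 2)) = Add(3, Pow(Add(Add(-4, O), O), 2)) = Add(3, Pow(Add(-4, Mul(2, O)), 2)))
t = 46232 (t = Mul(Add(3, Mul(4, Pow(Add(-2, Add(-27, -9)), 2))), 8) = Mul(Add(3, Mul(4, Pow(Add(-2, -36), 2))), 8) = Mul(Add(3, Mul(4, Pow(-38, 2))), 8) = Mul(Add(3, Mul(4, 1444)), 8) = Mul(Add(3, 5776), 8) = Mul(5779, 8) = 46232)
Add(t, 31470) = Add(46232, 31470) = 77702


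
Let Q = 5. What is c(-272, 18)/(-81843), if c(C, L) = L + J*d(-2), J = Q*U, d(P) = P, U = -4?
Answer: -58/81843 ≈ -0.00070867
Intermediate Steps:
J = -20 (J = 5*(-4) = -20)
c(C, L) = 40 + L (c(C, L) = L - 20*(-2) = L + 40 = 40 + L)
c(-272, 18)/(-81843) = (40 + 18)/(-81843) = 58*(-1/81843) = -58/81843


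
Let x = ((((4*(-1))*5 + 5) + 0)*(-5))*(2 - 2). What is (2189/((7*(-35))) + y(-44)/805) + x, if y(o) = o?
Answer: -10131/1127 ≈ -8.9893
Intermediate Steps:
x = 0 (x = (((-4*5 + 5) + 0)*(-5))*0 = (((-20 + 5) + 0)*(-5))*0 = ((-15 + 0)*(-5))*0 = -15*(-5)*0 = 75*0 = 0)
(2189/((7*(-35))) + y(-44)/805) + x = (2189/((7*(-35))) - 44/805) + 0 = (2189/(-245) - 44*1/805) + 0 = (2189*(-1/245) - 44/805) + 0 = (-2189/245 - 44/805) + 0 = -10131/1127 + 0 = -10131/1127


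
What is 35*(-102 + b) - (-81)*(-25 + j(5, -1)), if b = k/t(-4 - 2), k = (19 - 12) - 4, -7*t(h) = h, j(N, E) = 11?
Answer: -9163/2 ≈ -4581.5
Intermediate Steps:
t(h) = -h/7
k = 3 (k = 7 - 4 = 3)
b = 7/2 (b = 3/((-(-4 - 2)/7)) = 3/((-1/7*(-6))) = 3/(6/7) = 3*(7/6) = 7/2 ≈ 3.5000)
35*(-102 + b) - (-81)*(-25 + j(5, -1)) = 35*(-102 + 7/2) - (-81)*(-25 + 11) = 35*(-197/2) - (-81)*(-14) = -6895/2 - 1*1134 = -6895/2 - 1134 = -9163/2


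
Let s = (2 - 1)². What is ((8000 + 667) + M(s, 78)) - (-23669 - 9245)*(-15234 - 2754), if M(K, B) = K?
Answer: -592048364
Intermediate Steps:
s = 1 (s = 1² = 1)
((8000 + 667) + M(s, 78)) - (-23669 - 9245)*(-15234 - 2754) = ((8000 + 667) + 1) - (-23669 - 9245)*(-15234 - 2754) = (8667 + 1) - (-32914)*(-17988) = 8668 - 1*592057032 = 8668 - 592057032 = -592048364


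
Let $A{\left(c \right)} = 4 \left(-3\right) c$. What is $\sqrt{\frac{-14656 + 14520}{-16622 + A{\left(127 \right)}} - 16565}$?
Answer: $\frac{3 i \sqrt{151513229769}}{9073} \approx 128.71 i$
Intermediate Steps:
$A{\left(c \right)} = - 12 c$
$\sqrt{\frac{-14656 + 14520}{-16622 + A{\left(127 \right)}} - 16565} = \sqrt{\frac{-14656 + 14520}{-16622 - 1524} - 16565} = \sqrt{- \frac{136}{-16622 - 1524} - 16565} = \sqrt{- \frac{136}{-18146} - 16565} = \sqrt{\left(-136\right) \left(- \frac{1}{18146}\right) - 16565} = \sqrt{\frac{68}{9073} - 16565} = \sqrt{- \frac{150294177}{9073}} = \frac{3 i \sqrt{151513229769}}{9073}$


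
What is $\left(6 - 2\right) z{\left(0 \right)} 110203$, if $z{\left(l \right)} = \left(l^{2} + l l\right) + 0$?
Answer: $0$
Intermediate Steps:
$z{\left(l \right)} = 2 l^{2}$ ($z{\left(l \right)} = \left(l^{2} + l^{2}\right) + 0 = 2 l^{2} + 0 = 2 l^{2}$)
$\left(6 - 2\right) z{\left(0 \right)} 110203 = \left(6 - 2\right) 2 \cdot 0^{2} \cdot 110203 = \left(6 - 2\right) 2 \cdot 0 \cdot 110203 = 4 \cdot 0 \cdot 110203 = 0 \cdot 110203 = 0$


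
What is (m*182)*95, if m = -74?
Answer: -1279460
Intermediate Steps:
(m*182)*95 = -74*182*95 = -13468*95 = -1279460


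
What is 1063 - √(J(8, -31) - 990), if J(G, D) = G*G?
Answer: 1063 - I*√926 ≈ 1063.0 - 30.43*I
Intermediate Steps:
J(G, D) = G²
1063 - √(J(8, -31) - 990) = 1063 - √(8² - 990) = 1063 - √(64 - 990) = 1063 - √(-926) = 1063 - I*√926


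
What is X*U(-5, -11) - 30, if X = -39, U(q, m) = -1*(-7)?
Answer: -303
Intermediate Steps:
U(q, m) = 7
X*U(-5, -11) - 30 = -39*7 - 30 = -273 - 30 = -303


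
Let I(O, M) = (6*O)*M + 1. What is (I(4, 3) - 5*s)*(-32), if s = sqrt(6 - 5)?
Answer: -2176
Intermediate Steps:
s = 1 (s = sqrt(1) = 1)
I(O, M) = 1 + 6*M*O (I(O, M) = 6*M*O + 1 = 1 + 6*M*O)
(I(4, 3) - 5*s)*(-32) = ((1 + 6*3*4) - 5*1)*(-32) = ((1 + 72) - 5)*(-32) = (73 - 5)*(-32) = 68*(-32) = -2176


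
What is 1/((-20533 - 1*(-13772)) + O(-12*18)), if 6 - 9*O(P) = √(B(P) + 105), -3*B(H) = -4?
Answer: -1642761/11105611628 + 9*√957/11105611628 ≈ -0.00014790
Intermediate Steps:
B(H) = 4/3 (B(H) = -⅓*(-4) = 4/3)
O(P) = ⅔ - √957/27 (O(P) = ⅔ - √(4/3 + 105)/9 = ⅔ - √957/27)
1/((-20533 - 1*(-13772)) + O(-12*18)) = 1/((-20533 - 1*(-13772)) + (⅔ - √957/27)) = 1/((-20533 + 13772) + (⅔ - √957/27)) = 1/(-6761 + (⅔ - √957/27)) = 1/(-20281/3 - √957/27)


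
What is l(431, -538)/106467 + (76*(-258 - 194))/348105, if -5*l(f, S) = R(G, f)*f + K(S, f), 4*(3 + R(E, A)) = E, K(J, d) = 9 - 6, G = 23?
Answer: -72272107/716168020 ≈ -0.10091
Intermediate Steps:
K(J, d) = 3
R(E, A) = -3 + E/4
l(f, S) = -3/5 - 11*f/20 (l(f, S) = -((-3 + (1/4)*23)*f + 3)/5 = -((-3 + 23/4)*f + 3)/5 = -(11*f/4 + 3)/5 = -(3 + 11*f/4)/5 = -3/5 - 11*f/20)
l(431, -538)/106467 + (76*(-258 - 194))/348105 = (-3/5 - 11/20*431)/106467 + (76*(-258 - 194))/348105 = (-3/5 - 4741/20)*(1/106467) + (76*(-452))*(1/348105) = -4753/20*1/106467 - 34352*1/348105 = -4753/2129340 - 34352/348105 = -72272107/716168020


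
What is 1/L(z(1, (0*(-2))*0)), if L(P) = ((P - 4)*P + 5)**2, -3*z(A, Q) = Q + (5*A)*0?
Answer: 1/25 ≈ 0.040000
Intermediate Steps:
z(A, Q) = -Q/3 (z(A, Q) = -(Q + (5*A)*0)/3 = -(Q + 0)/3 = -Q/3)
L(P) = (5 + P*(-4 + P))**2 (L(P) = ((-4 + P)*P + 5)**2 = (P*(-4 + P) + 5)**2 = (5 + P*(-4 + P))**2)
1/L(z(1, (0*(-2))*0)) = 1/((5 + (-0*(-2)*0/3)**2 - (-4)*(0*(-2))*0/3)**2) = 1/((5 + (-0*0)**2 - (-4)*0*0/3)**2) = 1/((5 + (-1/3*0)**2 - (-4)*0/3)**2) = 1/((5 + 0**2 - 4*0)**2) = 1/((5 + 0 + 0)**2) = 1/(5**2) = 1/25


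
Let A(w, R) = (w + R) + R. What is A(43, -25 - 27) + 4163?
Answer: 4102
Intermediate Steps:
A(w, R) = w + 2*R (A(w, R) = (R + w) + R = w + 2*R)
A(43, -25 - 27) + 4163 = (43 + 2*(-25 - 27)) + 4163 = (43 + 2*(-52)) + 4163 = (43 - 104) + 4163 = -61 + 4163 = 4102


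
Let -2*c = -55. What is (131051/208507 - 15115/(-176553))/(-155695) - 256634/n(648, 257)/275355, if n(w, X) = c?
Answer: -5029415335963640096/148378233874880005425 ≈ -0.033896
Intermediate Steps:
c = 55/2 (c = -1/2*(-55) = 55/2 ≈ 27.500)
n(w, X) = 55/2
(131051/208507 - 15115/(-176553))/(-155695) - 256634/n(648, 257)/275355 = (131051/208507 - 15115/(-176553))/(-155695) - 256634/55/2/275355 = (131051*(1/208507) - 15115*(-1/176553))*(-1/155695) - 256634*2/55*(1/275355) = (131051/208507 + 15115/176553)*(-1/155695) - 513268/55*1/275355 = (2022233116/2831733567)*(-1/155695) - 513268/15144525 = -2022233116/440886757714065 - 513268/15144525 = -5029415335963640096/148378233874880005425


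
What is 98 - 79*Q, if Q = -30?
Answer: 2468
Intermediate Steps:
98 - 79*Q = 98 - 79*(-30) = 98 + 2370 = 2468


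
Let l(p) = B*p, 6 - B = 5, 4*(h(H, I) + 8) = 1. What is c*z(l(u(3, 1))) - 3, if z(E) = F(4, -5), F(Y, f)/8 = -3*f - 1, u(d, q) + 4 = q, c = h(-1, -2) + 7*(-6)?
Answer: -5575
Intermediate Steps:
h(H, I) = -31/4 (h(H, I) = -8 + (¼)*1 = -8 + ¼ = -31/4)
B = 1 (B = 6 - 1*5 = 6 - 5 = 1)
c = -199/4 (c = -31/4 + 7*(-6) = -31/4 - 42 = -199/4 ≈ -49.750)
u(d, q) = -4 + q
F(Y, f) = -8 - 24*f (F(Y, f) = 8*(-3*f - 1) = 8*(-1 - 3*f) = -8 - 24*f)
l(p) = p (l(p) = 1*p = p)
z(E) = 112 (z(E) = -8 - 24*(-5) = -8 + 120 = 112)
c*z(l(u(3, 1))) - 3 = -199/4*112 - 3 = -5572 - 3 = -5575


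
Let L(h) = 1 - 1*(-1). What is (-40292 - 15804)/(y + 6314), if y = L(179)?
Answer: -14024/1579 ≈ -8.8816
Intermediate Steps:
L(h) = 2 (L(h) = 1 + 1 = 2)
y = 2
(-40292 - 15804)/(y + 6314) = (-40292 - 15804)/(2 + 6314) = -56096/6316 = -56096*1/6316 = -14024/1579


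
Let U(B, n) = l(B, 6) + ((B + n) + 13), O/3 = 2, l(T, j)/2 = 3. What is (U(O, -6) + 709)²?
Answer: 529984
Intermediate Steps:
l(T, j) = 6 (l(T, j) = 2*3 = 6)
O = 6 (O = 3*2 = 6)
U(B, n) = 19 + B + n (U(B, n) = 6 + ((B + n) + 13) = 6 + (13 + B + n) = 19 + B + n)
(U(O, -6) + 709)² = ((19 + 6 - 6) + 709)² = (19 + 709)² = 728² = 529984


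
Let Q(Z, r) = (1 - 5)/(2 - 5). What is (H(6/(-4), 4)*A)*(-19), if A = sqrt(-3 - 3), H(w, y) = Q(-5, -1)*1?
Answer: -76*I*sqrt(6)/3 ≈ -62.054*I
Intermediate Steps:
Q(Z, r) = 4/3 (Q(Z, r) = -4/(-3) = -4*(-1/3) = 4/3)
H(w, y) = 4/3 (H(w, y) = (4/3)*1 = 4/3)
A = I*sqrt(6) (A = sqrt(-6) = I*sqrt(6) ≈ 2.4495*I)
(H(6/(-4), 4)*A)*(-19) = (4*(I*sqrt(6))/3)*(-19) = (4*I*sqrt(6)/3)*(-19) = -76*I*sqrt(6)/3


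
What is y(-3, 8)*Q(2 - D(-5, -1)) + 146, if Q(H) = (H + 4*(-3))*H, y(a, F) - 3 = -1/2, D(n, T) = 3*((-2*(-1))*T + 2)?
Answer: 96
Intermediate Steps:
D(n, T) = 6 + 6*T (D(n, T) = 3*(2*T + 2) = 3*(2 + 2*T) = 6 + 6*T)
y(a, F) = 5/2 (y(a, F) = 3 - 1/2 = 5/2)
Q(H) = H*(-12 + H) (Q(H) = (H - 12)*H = (-12 + H)*H = H*(-12 + H))
y(-3, 8)*Q(2 - D(-5, -1)) + 146 = 5*((2 - (6 + 6*(-1)))*(-12 + (2 - (6 + 6*(-1)))))/2 + 146 = 5*((2 - (6 - 6))*(-12 + (2 - (6 - 6))))/2 + 146 = 5*((2 - 1*0)*(-12 + (2 - 1*0)))/2 + 146 = 5*((2 + 0)*(-12 + (2 + 0)))/2 + 146 = 5*(2*(-12 + 2))/2 + 146 = 5*(2*(-10))/2 + 146 = (5/2)*(-20) + 146 = -50 + 146 = 96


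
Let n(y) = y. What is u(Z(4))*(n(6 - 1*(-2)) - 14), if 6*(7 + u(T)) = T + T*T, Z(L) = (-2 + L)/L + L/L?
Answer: 153/4 ≈ 38.250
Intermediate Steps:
Z(L) = 1 + (-2 + L)/L (Z(L) = (-2 + L)/L + 1 = 1 + (-2 + L)/L)
u(T) = -7 + T/6 + T²/6 (u(T) = -7 + (T + T*T)/6 = -7 + (T + T²)/6 = -7 + (T/6 + T²/6) = -7 + T/6 + T²/6)
u(Z(4))*(n(6 - 1*(-2)) - 14) = (-7 + (2 - 2/4)/6 + (2 - 2/4)²/6)*((6 - 1*(-2)) - 14) = (-7 + (2 - 2*¼)/6 + (2 - 2*¼)²/6)*((6 + 2) - 14) = (-7 + (2 - ½)/6 + (2 - ½)²/6)*(8 - 14) = (-7 + (⅙)*(3/2) + (3/2)²/6)*(-6) = (-7 + ¼ + (⅙)*(9/4))*(-6) = (-7 + ¼ + 3/8)*(-6) = -51/8*(-6) = 153/4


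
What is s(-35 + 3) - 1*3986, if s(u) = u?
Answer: -4018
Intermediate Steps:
s(-35 + 3) - 1*3986 = (-35 + 3) - 1*3986 = -32 - 3986 = -4018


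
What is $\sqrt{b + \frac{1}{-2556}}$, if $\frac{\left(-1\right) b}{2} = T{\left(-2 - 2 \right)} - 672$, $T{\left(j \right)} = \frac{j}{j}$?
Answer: $\frac{\sqrt{243540721}}{426} \approx 36.633$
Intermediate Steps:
$T{\left(j \right)} = 1$
$b = 1342$ ($b = - 2 \left(1 - 672\right) = \left(-2\right) \left(-671\right) = 1342$)
$\sqrt{b + \frac{1}{-2556}} = \sqrt{1342 + \frac{1}{-2556}} = \sqrt{1342 - \frac{1}{2556}} = \sqrt{\frac{3430151}{2556}} = \frac{\sqrt{243540721}}{426}$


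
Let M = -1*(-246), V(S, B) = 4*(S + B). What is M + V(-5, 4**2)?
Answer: 290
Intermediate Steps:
V(S, B) = 4*B + 4*S (V(S, B) = 4*(B + S) = 4*B + 4*S)
M = 246
M + V(-5, 4**2) = 246 + (4*4**2 + 4*(-5)) = 246 + (4*16 - 20) = 246 + (64 - 20) = 246 + 44 = 290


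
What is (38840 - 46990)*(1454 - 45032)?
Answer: 355160700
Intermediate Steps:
(38840 - 46990)*(1454 - 45032) = -8150*(-43578) = 355160700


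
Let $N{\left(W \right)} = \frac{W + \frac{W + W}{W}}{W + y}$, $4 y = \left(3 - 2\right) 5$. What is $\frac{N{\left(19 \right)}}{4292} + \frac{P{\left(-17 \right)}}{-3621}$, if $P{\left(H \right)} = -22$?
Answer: $\frac{220903}{34967997} \approx 0.0063173$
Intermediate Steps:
$y = \frac{5}{4}$ ($y = \frac{\left(3 - 2\right) 5}{4} = \frac{1 \cdot 5}{4} = \frac{1}{4} \cdot 5 = \frac{5}{4} \approx 1.25$)
$N{\left(W \right)} = \frac{2 + W}{\frac{5}{4} + W}$ ($N{\left(W \right)} = \frac{W + \frac{W + W}{W}}{W + \frac{5}{4}} = \frac{W + \frac{2 W}{W}}{\frac{5}{4} + W} = \frac{W + 2}{\frac{5}{4} + W} = \frac{2 + W}{\frac{5}{4} + W}$)
$\frac{N{\left(19 \right)}}{4292} + \frac{P{\left(-17 \right)}}{-3621} = \frac{4 \frac{1}{5 + 4 \cdot 19} \left(2 + 19\right)}{4292} - \frac{22}{-3621} = 4 \frac{1}{5 + 76} \cdot 21 \cdot \frac{1}{4292} - - \frac{22}{3621} = 4 \cdot \frac{1}{81} \cdot 21 \cdot \frac{1}{4292} + \frac{22}{3621} = \frac{28}{27} \cdot \frac{1}{4292} + \frac{22}{3621} = \frac{7}{28971} + \frac{22}{3621} = \frac{220903}{34967997}$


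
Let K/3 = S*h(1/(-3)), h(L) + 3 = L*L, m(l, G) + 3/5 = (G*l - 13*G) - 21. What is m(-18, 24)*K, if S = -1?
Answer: -33176/5 ≈ -6635.2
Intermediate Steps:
m(l, G) = -108/5 - 13*G + G*l (m(l, G) = -3/5 + ((G*l - 13*G) - 21) = -3/5 + ((-13*G + G*l) - 21) = -3/5 + (-21 - 13*G + G*l) = -108/5 - 13*G + G*l)
h(L) = -3 + L**2 (h(L) = -3 + L*L = -3 + L**2)
K = 26/3 (K = 3*(-(-3 + (1/(-3))**2)) = 3*(-(-3 + (-1/3)**2)) = 3*(-(-3 + 1/9)) = 3*(-1*(-26/9)) = 3*(26/9) = 26/3 ≈ 8.6667)
m(-18, 24)*K = (-108/5 - 13*24 + 24*(-18))*(26/3) = (-108/5 - 312 - 432)*(26/3) = -3828/5*26/3 = -33176/5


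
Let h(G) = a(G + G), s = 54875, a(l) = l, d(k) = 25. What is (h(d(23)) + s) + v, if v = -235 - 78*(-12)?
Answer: 55626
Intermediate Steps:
v = 701 (v = -235 + 936 = 701)
h(G) = 2*G (h(G) = G + G = 2*G)
(h(d(23)) + s) + v = (2*25 + 54875) + 701 = (50 + 54875) + 701 = 54925 + 701 = 55626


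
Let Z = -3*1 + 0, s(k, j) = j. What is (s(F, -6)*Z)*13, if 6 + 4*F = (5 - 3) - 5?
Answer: 234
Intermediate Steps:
F = -9/4 (F = -3/2 + ((5 - 3) - 5)/4 = -3/2 + (2 - 5)/4 = -3/2 + (¼)*(-3) = -3/2 - ¾ = -9/4 ≈ -2.2500)
Z = -3 (Z = -3 + 0 = -3)
(s(F, -6)*Z)*13 = -6*(-3)*13 = 18*13 = 234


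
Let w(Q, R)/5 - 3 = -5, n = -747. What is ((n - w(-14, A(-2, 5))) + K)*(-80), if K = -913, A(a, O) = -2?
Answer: 132000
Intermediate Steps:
w(Q, R) = -10 (w(Q, R) = 15 + 5*(-5) = 15 - 25 = -10)
((n - w(-14, A(-2, 5))) + K)*(-80) = ((-747 - 1*(-10)) - 913)*(-80) = ((-747 + 10) - 913)*(-80) = (-737 - 913)*(-80) = -1650*(-80) = 132000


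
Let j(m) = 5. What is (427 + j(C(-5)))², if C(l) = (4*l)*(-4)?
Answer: 186624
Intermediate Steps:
C(l) = -16*l
(427 + j(C(-5)))² = (427 + 5)² = 432² = 186624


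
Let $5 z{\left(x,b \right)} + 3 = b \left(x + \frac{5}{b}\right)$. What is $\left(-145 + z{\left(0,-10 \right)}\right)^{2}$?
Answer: $\frac{522729}{25} \approx 20909.0$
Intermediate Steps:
$z{\left(x,b \right)} = - \frac{3}{5} + \frac{b \left(x + \frac{5}{b}\right)}{5}$
$\left(-145 + z{\left(0,-10 \right)}\right)^{2} = \left(-145 + \left(\frac{2}{5} + \frac{1}{5} \left(-10\right) 0\right)\right)^{2} = \left(-145 + \left(\frac{2}{5} + 0\right)\right)^{2} = \left(-145 + \frac{2}{5}\right)^{2} = \left(- \frac{723}{5}\right)^{2} = \frac{522729}{25}$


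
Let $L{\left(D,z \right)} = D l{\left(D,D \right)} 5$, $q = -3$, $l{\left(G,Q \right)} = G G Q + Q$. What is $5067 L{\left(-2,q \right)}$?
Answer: $506700$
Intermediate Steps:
$l{\left(G,Q \right)} = Q + Q G^{2}$ ($l{\left(G,Q \right)} = G^{2} Q + Q = Q G^{2} + Q = Q + Q G^{2}$)
$L{\left(D,z \right)} = 5 D^{2} \left(1 + D^{2}\right)$ ($L{\left(D,z \right)} = D D \left(1 + D^{2}\right) 5 = D^{2} \left(1 + D^{2}\right) 5 = 5 D^{2} \left(1 + D^{2}\right)$)
$5067 L{\left(-2,q \right)} = 5067 \cdot 5 \left(-2\right)^{2} \left(1 + \left(-2\right)^{2}\right) = 5067 \cdot 5 \cdot 4 \left(1 + 4\right) = 5067 \cdot 5 \cdot 4 \cdot 5 = 5067 \cdot 100 = 506700$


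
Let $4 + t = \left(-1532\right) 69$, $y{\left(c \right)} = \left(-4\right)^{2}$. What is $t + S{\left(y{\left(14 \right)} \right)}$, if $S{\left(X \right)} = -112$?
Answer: $-105824$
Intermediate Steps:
$y{\left(c \right)} = 16$
$t = -105712$ ($t = -4 - 105708 = -105712$)
$t + S{\left(y{\left(14 \right)} \right)} = -105712 - 112 = -105824$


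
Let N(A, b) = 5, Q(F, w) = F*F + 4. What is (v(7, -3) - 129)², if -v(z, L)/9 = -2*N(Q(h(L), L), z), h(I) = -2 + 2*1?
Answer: 1521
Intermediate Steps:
h(I) = 0 (h(I) = -2 + 2 = 0)
Q(F, w) = 4 + F² (Q(F, w) = F² + 4 = 4 + F²)
v(z, L) = 90 (v(z, L) = -(-18)*5 = -9*(-10) = 90)
(v(7, -3) - 129)² = (90 - 129)² = (-39)² = 1521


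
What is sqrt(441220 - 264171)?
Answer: sqrt(177049) ≈ 420.77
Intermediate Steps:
sqrt(441220 - 264171) = sqrt(177049)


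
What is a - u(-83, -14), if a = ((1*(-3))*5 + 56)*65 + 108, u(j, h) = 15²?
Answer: 2548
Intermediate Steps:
u(j, h) = 225
a = 2773 (a = (-3*5 + 56)*65 + 108 = (-15 + 56)*65 + 108 = 41*65 + 108 = 2665 + 108 = 2773)
a - u(-83, -14) = 2773 - 1*225 = 2773 - 225 = 2548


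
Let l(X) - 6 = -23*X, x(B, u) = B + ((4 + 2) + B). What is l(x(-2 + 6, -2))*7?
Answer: -2212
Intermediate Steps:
x(B, u) = 6 + 2*B (x(B, u) = B + (6 + B) = 6 + 2*B)
l(X) = 6 - 23*X
l(x(-2 + 6, -2))*7 = (6 - 23*(6 + 2*(-2 + 6)))*7 = (6 - 23*(6 + 2*4))*7 = (6 - 23*(6 + 8))*7 = (6 - 23*14)*7 = (6 - 322)*7 = -316*7 = -2212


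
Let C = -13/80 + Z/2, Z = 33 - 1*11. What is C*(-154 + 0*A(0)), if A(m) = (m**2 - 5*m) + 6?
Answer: -66759/40 ≈ -1669.0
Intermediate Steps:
Z = 22 (Z = 33 - 11 = 22)
A(m) = 6 + m**2 - 5*m
C = 867/80 (C = -13/80 + 22/2 = -13*1/80 + 22*(1/2) = -13/80 + 11 = 867/80 ≈ 10.837)
C*(-154 + 0*A(0)) = 867*(-154 + 0*(6 + 0**2 - 5*0))/80 = 867*(-154 + 0*(6 + 0 + 0))/80 = 867*(-154 + 0*6)/80 = 867*(-154 + 0)/80 = (867/80)*(-154) = -66759/40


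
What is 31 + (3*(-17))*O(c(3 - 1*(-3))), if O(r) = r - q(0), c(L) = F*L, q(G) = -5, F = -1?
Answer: 82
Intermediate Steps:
c(L) = -L
O(r) = 5 + r (O(r) = r - 1*(-5) = r + 5 = 5 + r)
31 + (3*(-17))*O(c(3 - 1*(-3))) = 31 + (3*(-17))*(5 - (3 - 1*(-3))) = 31 - 51*(5 - (3 + 3)) = 31 - 51*(5 - 1*6) = 31 - 51*(5 - 6) = 31 - 51*(-1) = 31 + 51 = 82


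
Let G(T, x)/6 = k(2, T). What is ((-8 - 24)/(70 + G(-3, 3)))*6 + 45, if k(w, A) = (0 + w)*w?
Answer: 2019/47 ≈ 42.957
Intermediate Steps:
k(w, A) = w**2 (k(w, A) = w*w = w**2)
G(T, x) = 24 (G(T, x) = 6*2**2 = 6*4 = 24)
((-8 - 24)/(70 + G(-3, 3)))*6 + 45 = ((-8 - 24)/(70 + 24))*6 + 45 = -32/94*6 + 45 = -32*1/94*6 + 45 = -16/47*6 + 45 = -96/47 + 45 = 2019/47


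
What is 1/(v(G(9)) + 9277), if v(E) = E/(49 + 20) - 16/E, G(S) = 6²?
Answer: 207/1920355 ≈ 0.00010779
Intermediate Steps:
G(S) = 36
v(E) = -16/E + E/69 (v(E) = E/69 - 16/E = -16/E + E/69)
1/(v(G(9)) + 9277) = 1/((-16/36 + (1/69)*36) + 9277) = 1/((-16*1/36 + 12/23) + 9277) = 1/((-4/9 + 12/23) + 9277) = 1/(16/207 + 9277) = 1/(1920355/207) = 207/1920355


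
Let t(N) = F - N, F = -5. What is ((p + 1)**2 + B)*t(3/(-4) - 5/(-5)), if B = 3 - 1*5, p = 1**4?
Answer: -21/2 ≈ -10.500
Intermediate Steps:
p = 1
t(N) = -5 - N
B = -2 (B = 3 - 5 = -2)
((p + 1)**2 + B)*t(3/(-4) - 5/(-5)) = ((1 + 1)**2 - 2)*(-5 - (3/(-4) - 5/(-5))) = (2**2 - 2)*(-5 - (3*(-1/4) - 5*(-1/5))) = (4 - 2)*(-5 - (-3/4 + 1)) = 2*(-5 - 1*1/4) = 2*(-5 - 1/4) = 2*(-21/4) = -21/2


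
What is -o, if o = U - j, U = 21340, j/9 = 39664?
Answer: 335636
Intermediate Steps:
j = 356976 (j = 9*39664 = 356976)
o = -335636 (o = 21340 - 1*356976 = 21340 - 356976 = -335636)
-o = -1*(-335636) = 335636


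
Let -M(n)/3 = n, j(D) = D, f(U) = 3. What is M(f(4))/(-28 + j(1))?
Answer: ⅓ ≈ 0.33333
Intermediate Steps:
M(n) = -3*n
M(f(4))/(-28 + j(1)) = (-3*3)/(-28 + 1) = -9/(-27) = -1/27*(-9) = ⅓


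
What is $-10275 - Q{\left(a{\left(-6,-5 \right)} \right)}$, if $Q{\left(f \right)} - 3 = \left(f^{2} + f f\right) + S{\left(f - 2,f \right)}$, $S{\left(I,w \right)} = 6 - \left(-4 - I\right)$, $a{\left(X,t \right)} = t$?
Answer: $-10331$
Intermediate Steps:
$S{\left(I,w \right)} = 10 + I$ ($S{\left(I,w \right)} = 6 + \left(4 + I\right) = 10 + I$)
$Q{\left(f \right)} = 11 + f + 2 f^{2}$ ($Q{\left(f \right)} = 3 + \left(\left(f^{2} + f f\right) + \left(10 + \left(f - 2\right)\right)\right) = 3 + \left(\left(f^{2} + f^{2}\right) + \left(10 + \left(f - 2\right)\right)\right) = 3 + \left(2 f^{2} + \left(10 + \left(-2 + f\right)\right)\right) = 3 + \left(2 f^{2} + \left(8 + f\right)\right) = 3 + \left(8 + f + 2 f^{2}\right) = 11 + f + 2 f^{2}$)
$-10275 - Q{\left(a{\left(-6,-5 \right)} \right)} = -10275 - \left(11 - 5 + 2 \left(-5\right)^{2}\right) = -10275 - \left(11 - 5 + 2 \cdot 25\right) = -10275 - \left(11 - 5 + 50\right) = -10275 - 56 = -10331$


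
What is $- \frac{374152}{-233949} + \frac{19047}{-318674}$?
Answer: $\frac{114776487845}{74553463626} \approx 1.5395$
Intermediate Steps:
$- \frac{374152}{-233949} + \frac{19047}{-318674} = \left(-374152\right) \left(- \frac{1}{233949}\right) + 19047 \left(- \frac{1}{318674}\right) = \frac{374152}{233949} - \frac{19047}{318674} = \frac{114776487845}{74553463626}$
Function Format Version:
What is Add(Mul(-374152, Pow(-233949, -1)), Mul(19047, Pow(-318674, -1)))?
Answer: Rational(114776487845, 74553463626) ≈ 1.5395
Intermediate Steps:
Add(Mul(-374152, Pow(-233949, -1)), Mul(19047, Pow(-318674, -1))) = Add(Mul(-374152, Rational(-1, 233949)), Mul(19047, Rational(-1, 318674))) = Add(Rational(374152, 233949), Rational(-19047, 318674)) = Rational(114776487845, 74553463626)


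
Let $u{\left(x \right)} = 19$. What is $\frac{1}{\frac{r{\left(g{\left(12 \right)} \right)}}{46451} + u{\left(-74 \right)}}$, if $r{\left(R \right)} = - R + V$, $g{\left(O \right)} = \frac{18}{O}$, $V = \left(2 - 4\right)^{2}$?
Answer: $\frac{92902}{1765143} \approx 0.052631$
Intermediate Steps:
$V = 4$ ($V = \left(-2\right)^{2} = 4$)
$r{\left(R \right)} = 4 - R$ ($r{\left(R \right)} = - R + 4 = 4 - R$)
$\frac{1}{\frac{r{\left(g{\left(12 \right)} \right)}}{46451} + u{\left(-74 \right)}} = \frac{1}{\frac{4 - \frac{18}{12}}{46451} + 19} = \frac{1}{\left(4 - 18 \cdot \frac{1}{12}\right) \frac{1}{46451} + 19} = \frac{1}{\left(4 - \frac{3}{2}\right) \frac{1}{46451} + 19} = \frac{1}{\frac{5}{2} \cdot \frac{1}{46451} + 19} = \frac{1}{\frac{5}{92902} + 19} = \frac{1}{\frac{1765143}{92902}} = \frac{92902}{1765143}$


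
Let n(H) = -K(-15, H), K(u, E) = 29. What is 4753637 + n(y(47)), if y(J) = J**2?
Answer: 4753608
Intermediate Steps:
n(H) = -29 (n(H) = -1*29 = -29)
4753637 + n(y(47)) = 4753637 - 29 = 4753608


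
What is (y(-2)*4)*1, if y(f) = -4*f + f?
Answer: 24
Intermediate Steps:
y(f) = -3*f
(y(-2)*4)*1 = (-3*(-2)*4)*1 = (6*4)*1 = 24*1 = 24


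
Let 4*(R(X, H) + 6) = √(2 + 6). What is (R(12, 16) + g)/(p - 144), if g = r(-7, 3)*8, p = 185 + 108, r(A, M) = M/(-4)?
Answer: -12/149 + √2/298 ≈ -0.075791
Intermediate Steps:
r(A, M) = -M/4 (r(A, M) = M*(-¼) = -M/4)
p = 293
R(X, H) = -6 + √2/2 (R(X, H) = -6 + √(2 + 6)/4 = -6 + √8/4 = -6 + (2*√2)/4 = -6 + √2/2)
g = -6 (g = -¼*3*8 = -¾*8 = -6)
(R(12, 16) + g)/(p - 144) = ((-6 + √2/2) - 6)/(293 - 144) = (-12 + √2/2)/149 = (-12 + √2/2)*(1/149) = -12/149 + √2/298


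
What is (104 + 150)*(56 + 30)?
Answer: 21844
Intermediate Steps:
(104 + 150)*(56 + 30) = 254*86 = 21844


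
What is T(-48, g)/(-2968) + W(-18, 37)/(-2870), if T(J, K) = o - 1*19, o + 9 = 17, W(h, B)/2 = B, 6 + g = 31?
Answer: -1919/86920 ≈ -0.022078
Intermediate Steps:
g = 25 (g = -6 + 31 = 25)
W(h, B) = 2*B
o = 8 (o = -9 + 17 = 8)
T(J, K) = -11 (T(J, K) = 8 - 1*19 = 8 - 19 = -11)
T(-48, g)/(-2968) + W(-18, 37)/(-2870) = -11/(-2968) + (2*37)/(-2870) = -11*(-1/2968) + 74*(-1/2870) = 11/2968 - 37/1435 = -1919/86920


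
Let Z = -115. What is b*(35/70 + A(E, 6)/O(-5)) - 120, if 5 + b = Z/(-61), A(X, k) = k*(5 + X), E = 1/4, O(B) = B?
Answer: -6218/61 ≈ -101.93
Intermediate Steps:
E = ¼ ≈ 0.25000
b = -190/61 (b = -5 - 115/(-61) = -5 - 115*(-1/61) = -5 + 115/61 = -190/61 ≈ -3.1148)
b*(35/70 + A(E, 6)/O(-5)) - 120 = -190*(35/70 + (6*(5 + ¼))/(-5))/61 - 120 = -190*(35*(1/70) + (6*(21/4))*(-⅕))/61 - 120 = -190*(½ + (63/2)*(-⅕))/61 - 120 = -190*(½ - 63/10)/61 - 120 = -190/61*(-29/5) - 120 = 1102/61 - 120 = -6218/61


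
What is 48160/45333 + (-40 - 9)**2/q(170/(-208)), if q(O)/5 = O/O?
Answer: 109085333/226665 ≈ 481.26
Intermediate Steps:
q(O) = 5 (q(O) = 5*(O/O) = 5*1 = 5)
48160/45333 + (-40 - 9)**2/q(170/(-208)) = 48160/45333 + (-40 - 9)**2/5 = 48160*(1/45333) + (-49)**2*(1/5) = 48160/45333 + 2401*(1/5) = 48160/45333 + 2401/5 = 109085333/226665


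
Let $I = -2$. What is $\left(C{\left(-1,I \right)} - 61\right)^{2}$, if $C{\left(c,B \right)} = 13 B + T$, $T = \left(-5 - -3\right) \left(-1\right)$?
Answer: $7225$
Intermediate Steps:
$T = 2$ ($T = \left(-5 + 3\right) \left(-1\right) = \left(-2\right) \left(-1\right) = 2$)
$C{\left(c,B \right)} = 2 + 13 B$ ($C{\left(c,B \right)} = 13 B + 2 = 2 + 13 B$)
$\left(C{\left(-1,I \right)} - 61\right)^{2} = \left(\left(2 + 13 \left(-2\right)\right) - 61\right)^{2} = \left(\left(2 - 26\right) - 61\right)^{2} = \left(-24 - 61\right)^{2} = \left(-85\right)^{2} = 7225$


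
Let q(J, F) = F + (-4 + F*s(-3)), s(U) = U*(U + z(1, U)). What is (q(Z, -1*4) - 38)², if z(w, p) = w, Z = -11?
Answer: 4900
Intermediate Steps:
s(U) = U*(1 + U) (s(U) = U*(U + 1) = U*(1 + U))
q(J, F) = -4 + 7*F (q(J, F) = F + (-4 + F*(-3*(1 - 3))) = F + (-4 + F*(-3*(-2))) = F + (-4 + F*6) = F + (-4 + 6*F) = -4 + 7*F)
(q(Z, -1*4) - 38)² = ((-4 + 7*(-1*4)) - 38)² = ((-4 + 7*(-4)) - 38)² = ((-4 - 28) - 38)² = (-32 - 38)² = (-70)² = 4900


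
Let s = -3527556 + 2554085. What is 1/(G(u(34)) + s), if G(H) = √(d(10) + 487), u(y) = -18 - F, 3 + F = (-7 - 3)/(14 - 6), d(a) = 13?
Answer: -973471/947645787341 - 10*√5/947645787341 ≈ -1.0273e-6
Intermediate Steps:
s = -973471
F = -17/4 (F = -3 + (-7 - 3)/(14 - 6) = -3 - 10/8 = -3 - 10*⅛ = -3 - 5/4 = -17/4 ≈ -4.2500)
u(y) = -55/4 (u(y) = -18 - 1*(-17/4) = -18 + 17/4 = -55/4)
G(H) = 10*√5 (G(H) = √(13 + 487) = √500 = 10*√5)
1/(G(u(34)) + s) = 1/(10*√5 - 973471) = 1/(-973471 + 10*√5)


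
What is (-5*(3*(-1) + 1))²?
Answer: 100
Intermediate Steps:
(-5*(3*(-1) + 1))² = (-5*(-3 + 1))² = (-5*(-2))² = 10² = 100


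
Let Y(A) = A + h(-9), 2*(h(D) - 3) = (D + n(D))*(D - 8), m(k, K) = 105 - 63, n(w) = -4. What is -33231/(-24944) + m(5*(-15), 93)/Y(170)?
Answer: 997013/673488 ≈ 1.4804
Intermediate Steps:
m(k, K) = 42
h(D) = 3 + (-8 + D)*(-4 + D)/2 (h(D) = 3 + ((D - 4)*(D - 8))/2 = 3 + ((-4 + D)*(-8 + D))/2 = 3 + ((-8 + D)*(-4 + D))/2 = 3 + (-8 + D)*(-4 + D)/2)
Y(A) = 227/2 + A (Y(A) = A + (19 + (½)*(-9)² - 6*(-9)) = A + (19 + (½)*81 + 54) = A + (19 + 81/2 + 54) = A + 227/2 = 227/2 + A)
-33231/(-24944) + m(5*(-15), 93)/Y(170) = -33231/(-24944) + 42/(227/2 + 170) = -33231*(-1/24944) + 42/(567/2) = 33231/24944 + 42*(2/567) = 33231/24944 + 4/27 = 997013/673488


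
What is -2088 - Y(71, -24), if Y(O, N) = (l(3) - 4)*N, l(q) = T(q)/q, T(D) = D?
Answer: -2160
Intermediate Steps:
l(q) = 1 (l(q) = q/q = 1)
Y(O, N) = -3*N (Y(O, N) = (1 - 4)*N = -3*N)
-2088 - Y(71, -24) = -2088 - (-3)*(-24) = -2088 - 1*72 = -2088 - 72 = -2160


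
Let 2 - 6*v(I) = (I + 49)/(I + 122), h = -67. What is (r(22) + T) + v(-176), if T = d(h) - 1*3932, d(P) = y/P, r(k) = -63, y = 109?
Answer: -86760049/21708 ≈ -3996.7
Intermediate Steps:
d(P) = 109/P
v(I) = ⅓ - (49 + I)/(6*(122 + I)) (v(I) = ⅓ - (I + 49)/(6*(I + 122)) = ⅓ - (49 + I)/(6*(122 + I)))
T = -263553/67 (T = 109/(-67) - 1*3932 = 109*(-1/67) - 3932 = -109/67 - 3932 = -263553/67 ≈ -3933.6)
(r(22) + T) + v(-176) = (-63 - 263553/67) + (195 - 176)/(6*(122 - 176)) = -267774/67 + (⅙)*19/(-54) = -267774/67 + (⅙)*(-1/54)*19 = -267774/67 - 19/324 = -86760049/21708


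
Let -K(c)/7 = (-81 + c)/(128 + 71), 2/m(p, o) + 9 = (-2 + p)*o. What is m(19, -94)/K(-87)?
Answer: -199/944916 ≈ -0.00021060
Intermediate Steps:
m(p, o) = 2/(-9 + o*(-2 + p)) (m(p, o) = 2/(-9 + (-2 + p)*o) = 2/(-9 + o*(-2 + p)))
K(c) = 567/199 - 7*c/199 (K(c) = -7*(-81 + c)/(128 + 71) = -7*(-81 + c)/199 = -7*(-81/199 + c/199) = 567/199 - 7*c/199)
m(19, -94)/K(-87) = (2/(-9 - 2*(-94) - 94*19))/(567/199 - 7/199*(-87)) = (2/(-9 + 188 - 1786))/(567/199 + 609/199) = (2/(-1607))/(1176/199) = (2*(-1/1607))*(199/1176) = -2/1607*199/1176 = -199/944916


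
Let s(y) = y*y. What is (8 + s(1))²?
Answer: 81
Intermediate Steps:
s(y) = y²
(8 + s(1))² = (8 + 1²)² = (8 + 1)² = 9² = 81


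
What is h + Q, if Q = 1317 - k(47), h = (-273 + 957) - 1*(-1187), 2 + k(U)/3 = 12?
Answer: 3158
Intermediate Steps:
k(U) = 30 (k(U) = -6 + 3*12 = -6 + 36 = 30)
h = 1871 (h = 684 + 1187 = 1871)
Q = 1287 (Q = 1317 - 1*30 = 1317 - 30 = 1287)
h + Q = 1871 + 1287 = 3158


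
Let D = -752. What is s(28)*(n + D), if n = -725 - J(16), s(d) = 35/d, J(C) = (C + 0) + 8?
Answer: -7505/4 ≈ -1876.3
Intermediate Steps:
J(C) = 8 + C (J(C) = C + 8 = 8 + C)
n = -749 (n = -725 - (8 + 16) = -725 - 1*24 = -725 - 24 = -749)
s(28)*(n + D) = (35/28)*(-749 - 752) = (35*(1/28))*(-1501) = (5/4)*(-1501) = -7505/4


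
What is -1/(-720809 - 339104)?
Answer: 1/1059913 ≈ 9.4347e-7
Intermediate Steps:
-1/(-720809 - 339104) = -1/(-1059913) = -1*(-1/1059913) = 1/1059913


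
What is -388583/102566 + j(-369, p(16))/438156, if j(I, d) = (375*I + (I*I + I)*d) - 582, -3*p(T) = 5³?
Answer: -127471777435/7489984716 ≈ -17.019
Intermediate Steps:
p(T) = -125/3 (p(T) = -⅓*5³ = -⅓*125 = -125/3)
j(I, d) = -582 + 375*I + d*(I + I²) (j(I, d) = (375*I + (I² + I)*d) - 582 = (375*I + (I + I²)*d) - 582 = (375*I + d*(I + I²)) - 582 = -582 + 375*I + d*(I + I²))
-388583/102566 + j(-369, p(16))/438156 = -388583/102566 + (-582 + 375*(-369) - 369*(-125/3) - 125/3*(-369)²)/438156 = -388583*1/102566 + (-582 - 138375 + 15375 - 125/3*136161)*(1/438156) = -388583/102566 + (-582 - 138375 + 15375 - 5673375)*(1/438156) = -388583/102566 - 5796957*1/438156 = -388583/102566 - 1932319/146052 = -127471777435/7489984716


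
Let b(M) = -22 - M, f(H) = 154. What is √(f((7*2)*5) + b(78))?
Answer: 3*√6 ≈ 7.3485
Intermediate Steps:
√(f((7*2)*5) + b(78)) = √(154 + (-22 - 1*78)) = √(154 + (-22 - 78)) = √(154 - 100) = √54 = 3*√6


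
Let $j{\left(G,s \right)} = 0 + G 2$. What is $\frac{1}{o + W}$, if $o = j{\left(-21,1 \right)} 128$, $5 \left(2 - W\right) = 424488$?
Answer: $- \frac{5}{451358} \approx -1.1078 \cdot 10^{-5}$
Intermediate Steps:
$j{\left(G,s \right)} = 2 G$ ($j{\left(G,s \right)} = 0 + 2 G = 2 G$)
$W = - \frac{424478}{5}$ ($W = 2 - \frac{424488}{5} = - \frac{424478}{5} \approx -84896.0$)
$o = -5376$ ($o = 2 \left(-21\right) 128 = \left(-42\right) 128 = -5376$)
$\frac{1}{o + W} = \frac{1}{-5376 - \frac{424478}{5}} = \frac{1}{- \frac{451358}{5}} = - \frac{5}{451358}$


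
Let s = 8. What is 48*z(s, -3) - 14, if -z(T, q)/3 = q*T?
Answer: 3442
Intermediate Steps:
z(T, q) = -3*T*q (z(T, q) = -3*q*T = -3*T*q)
48*z(s, -3) - 14 = 48*(-3*8*(-3)) - 14 = 48*72 - 14 = 3456 - 14 = 3442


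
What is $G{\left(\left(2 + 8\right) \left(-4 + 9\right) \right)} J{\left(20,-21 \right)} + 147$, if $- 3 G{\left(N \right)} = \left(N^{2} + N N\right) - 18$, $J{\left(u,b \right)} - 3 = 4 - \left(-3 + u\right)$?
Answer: $\frac{50261}{3} \approx 16754.0$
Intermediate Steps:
$J{\left(u,b \right)} = 10 - u$ ($J{\left(u,b \right)} = 3 - \left(-7 + u\right) = 10 - u$)
$G{\left(N \right)} = 6 - \frac{2 N^{2}}{3}$ ($G{\left(N \right)} = - \frac{\left(N^{2} + N N\right) - 18}{3} = - \frac{\left(N^{2} + N^{2}\right) - 18}{3} = - \frac{2 N^{2} - 18}{3} = - \frac{-18 + 2 N^{2}}{3} = 6 - \frac{2 N^{2}}{3}$)
$G{\left(\left(2 + 8\right) \left(-4 + 9\right) \right)} J{\left(20,-21 \right)} + 147 = \left(6 - \frac{2 \left(\left(2 + 8\right) \left(-4 + 9\right)\right)^{2}}{3}\right) \left(10 - 20\right) + 147 = \left(6 - \frac{2 \left(10 \cdot 5\right)^{2}}{3}\right) \left(10 - 20\right) + 147 = \left(6 - \frac{2 \cdot 50^{2}}{3}\right) \left(-10\right) + 147 = \left(6 - \frac{5000}{3}\right) \left(-10\right) + 147 = \left(- \frac{4982}{3}\right) \left(-10\right) + 147 = \frac{49820}{3} + 147 = \frac{50261}{3}$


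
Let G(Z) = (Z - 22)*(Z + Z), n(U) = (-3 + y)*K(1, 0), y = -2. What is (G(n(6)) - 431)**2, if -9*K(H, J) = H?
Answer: 1357259281/6561 ≈ 2.0687e+5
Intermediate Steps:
K(H, J) = -H/9
n(U) = 5/9 (n(U) = (-3 - 2)*(-1/9*1) = -5*(-1/9) = 5/9)
G(Z) = 2*Z*(-22 + Z) (G(Z) = (-22 + Z)*(2*Z) = 2*Z*(-22 + Z))
(G(n(6)) - 431)**2 = (2*(5/9)*(-22 + 5/9) - 431)**2 = (2*(5/9)*(-193/9) - 431)**2 = (-1930/81 - 431)**2 = (-36841/81)**2 = 1357259281/6561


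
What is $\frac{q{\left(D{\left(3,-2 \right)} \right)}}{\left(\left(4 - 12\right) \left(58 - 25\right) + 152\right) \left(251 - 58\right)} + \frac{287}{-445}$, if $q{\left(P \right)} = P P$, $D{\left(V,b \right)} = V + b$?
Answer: $- \frac{6204237}{9619120} \approx -0.64499$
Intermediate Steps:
$q{\left(P \right)} = P^{2}$
$\frac{q{\left(D{\left(3,-2 \right)} \right)}}{\left(\left(4 - 12\right) \left(58 - 25\right) + 152\right) \left(251 - 58\right)} + \frac{287}{-445} = \frac{\left(3 - 2\right)^{2}}{\left(\left(4 - 12\right) \left(58 - 25\right) + 152\right) \left(251 - 58\right)} + \frac{287}{-445} = \frac{1^{2}}{\left(\left(-8\right) 33 + 152\right) 193} + 287 \left(- \frac{1}{445}\right) = 1 \frac{1}{\left(-264 + 152\right) 193} - \frac{287}{445} = 1 \frac{1}{\left(-112\right) 193} - \frac{287}{445} = 1 \frac{1}{-21616} - \frac{287}{445} = 1 \left(- \frac{1}{21616}\right) - \frac{287}{445} = - \frac{1}{21616} - \frac{287}{445} = - \frac{6204237}{9619120}$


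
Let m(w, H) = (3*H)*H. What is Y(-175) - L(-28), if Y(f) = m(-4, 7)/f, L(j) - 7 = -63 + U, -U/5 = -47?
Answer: -4496/25 ≈ -179.84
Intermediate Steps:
U = 235 (U = -5*(-47) = 235)
L(j) = 179 (L(j) = 7 + (-63 + 235) = 7 + 172 = 179)
m(w, H) = 3*H**2
Y(f) = 147/f (Y(f) = (3*7**2)/f = (3*49)/f = 147/f)
Y(-175) - L(-28) = 147/(-175) - 1*179 = 147*(-1/175) - 179 = -21/25 - 179 = -4496/25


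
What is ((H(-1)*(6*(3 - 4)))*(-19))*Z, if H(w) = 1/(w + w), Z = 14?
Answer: -798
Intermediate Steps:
H(w) = 1/(2*w)
((H(-1)*(6*(3 - 4)))*(-19))*Z = ((((1/2)/(-1))*(6*(3 - 4)))*(-19))*14 = ((((1/2)*(-1))*(6*(-1)))*(-19))*14 = (-1/2*(-6)*(-19))*14 = (3*(-19))*14 = -57*14 = -798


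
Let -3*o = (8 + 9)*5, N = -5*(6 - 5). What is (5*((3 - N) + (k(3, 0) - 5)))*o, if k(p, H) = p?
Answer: -850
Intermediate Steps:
N = -5 (N = -5*1 = -5)
o = -85/3 (o = -(8 + 9)*5/3 = -17*5/3 = -1/3*85 = -85/3 ≈ -28.333)
(5*((3 - N) + (k(3, 0) - 5)))*o = (5*((3 - 1*(-5)) + (3 - 5)))*(-85/3) = (5*((3 + 5) - 2))*(-85/3) = (5*(8 - 2))*(-85/3) = (5*6)*(-85/3) = 30*(-85/3) = -850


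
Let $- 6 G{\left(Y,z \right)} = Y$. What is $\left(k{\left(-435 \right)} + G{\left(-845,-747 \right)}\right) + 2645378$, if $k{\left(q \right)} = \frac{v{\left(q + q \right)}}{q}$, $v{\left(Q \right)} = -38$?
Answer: $\frac{767200487}{290} \approx 2.6455 \cdot 10^{6}$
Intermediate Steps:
$G{\left(Y,z \right)} = - \frac{Y}{6}$
$k{\left(q \right)} = - \frac{38}{q}$
$\left(k{\left(-435 \right)} + G{\left(-845,-747 \right)}\right) + 2645378 = \left(- \frac{38}{-435} - - \frac{845}{6}\right) + 2645378 = \left(\left(-38\right) \left(- \frac{1}{435}\right) + \frac{845}{6}\right) + 2645378 = \left(\frac{38}{435} + \frac{845}{6}\right) + 2645378 = \frac{40867}{290} + 2645378 = \frac{767200487}{290}$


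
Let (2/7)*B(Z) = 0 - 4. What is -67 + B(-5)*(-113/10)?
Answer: 456/5 ≈ 91.200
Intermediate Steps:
B(Z) = -14 (B(Z) = 7*(0 - 4)/2 = (7/2)*(-4) = -14)
-67 + B(-5)*(-113/10) = -67 - (-1582)/10 = -67 - 14*(-113/10) = -67 + 791/5 = 456/5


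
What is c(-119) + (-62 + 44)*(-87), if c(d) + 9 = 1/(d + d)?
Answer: 370565/238 ≈ 1557.0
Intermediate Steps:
c(d) = -9 + 1/(2*d) (c(d) = -9 + 1/(d + d) = -9 + 1/(2*d))
c(-119) + (-62 + 44)*(-87) = (-9 + (½)/(-119)) + (-62 + 44)*(-87) = (-9 + (½)*(-1/119)) - 18*(-87) = (-9 - 1/238) + 1566 = -2143/238 + 1566 = 370565/238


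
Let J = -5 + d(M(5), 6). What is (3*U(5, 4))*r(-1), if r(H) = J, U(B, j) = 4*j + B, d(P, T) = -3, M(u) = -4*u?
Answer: -504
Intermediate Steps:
U(B, j) = B + 4*j
J = -8 (J = -5 - 3 = -8)
r(H) = -8
(3*U(5, 4))*r(-1) = (3*(5 + 4*4))*(-8) = (3*(5 + 16))*(-8) = (3*21)*(-8) = 63*(-8) = -504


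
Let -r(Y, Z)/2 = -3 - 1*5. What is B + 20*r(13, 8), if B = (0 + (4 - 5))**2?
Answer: 321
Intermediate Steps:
r(Y, Z) = 16 (r(Y, Z) = -2*(-3 - 1*5) = -2*(-3 - 5) = -2*(-8) = 16)
B = 1 (B = (0 - 1)**2 = (-1)**2 = 1)
B + 20*r(13, 8) = 1 + 20*16 = 1 + 320 = 321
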